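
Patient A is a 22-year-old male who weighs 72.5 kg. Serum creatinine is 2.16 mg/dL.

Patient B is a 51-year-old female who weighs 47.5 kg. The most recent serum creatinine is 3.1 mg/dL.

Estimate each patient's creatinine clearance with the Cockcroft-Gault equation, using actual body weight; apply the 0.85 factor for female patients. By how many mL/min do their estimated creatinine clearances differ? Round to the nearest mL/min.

Patient A: CrCl = (140 − 22) × 72.5 / (72 × 2.16) = 8555.0 / 155.52 ≈ 55.0 mL/min
Patient B: CrCl = (140 − 51) × 47.5 / (72 × 3.1) × 0.85 = 4227.5 / 223.20 × 0.85 ≈ 16.1 mL/min
|55.0 − 16.1| = 38.9 mL/min

39 mL/min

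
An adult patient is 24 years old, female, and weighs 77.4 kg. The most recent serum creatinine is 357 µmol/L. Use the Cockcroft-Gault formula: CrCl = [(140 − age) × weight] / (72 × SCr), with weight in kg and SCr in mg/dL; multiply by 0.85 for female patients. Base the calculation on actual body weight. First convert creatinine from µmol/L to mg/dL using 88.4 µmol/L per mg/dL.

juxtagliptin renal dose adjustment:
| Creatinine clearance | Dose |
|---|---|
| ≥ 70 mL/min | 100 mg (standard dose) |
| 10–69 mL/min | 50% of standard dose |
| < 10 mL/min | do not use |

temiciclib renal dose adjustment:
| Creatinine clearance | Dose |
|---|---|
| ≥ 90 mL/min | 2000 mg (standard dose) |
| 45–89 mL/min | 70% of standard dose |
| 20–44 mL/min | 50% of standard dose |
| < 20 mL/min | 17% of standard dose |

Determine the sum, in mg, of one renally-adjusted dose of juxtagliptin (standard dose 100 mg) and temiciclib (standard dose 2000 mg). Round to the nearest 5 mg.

SCr = 357 / 88.4 = 4.038 mg/dL
CrCl = (140 − 24) × 77.4 / (72 × 4.038) × 0.85 = 8978.4 / 290.74 × 0.85 ≈ 26.2 mL/min
CrCl ≈ 26 mL/min.
juxtagliptin: 10–69 mL/min → 50% of 100 mg = 50 mg.
temiciclib: 20–44 mL/min → 50% of 2000 mg = 1000 mg.
Total = 50 + 1000 = 1050 mg.

1050 mg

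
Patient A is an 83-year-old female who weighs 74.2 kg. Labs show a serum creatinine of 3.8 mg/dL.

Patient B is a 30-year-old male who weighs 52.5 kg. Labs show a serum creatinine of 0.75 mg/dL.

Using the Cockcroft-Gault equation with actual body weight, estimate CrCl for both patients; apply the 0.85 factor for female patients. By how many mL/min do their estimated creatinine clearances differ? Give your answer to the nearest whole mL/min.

94 mL/min

Patient A: CrCl = (140 − 83) × 74.2 / (72 × 3.8) × 0.85 = 4229.4 / 273.60 × 0.85 ≈ 13.1 mL/min
Patient B: CrCl = (140 − 30) × 52.5 / (72 × 0.75) = 5775.0 / 54.00 ≈ 106.9 mL/min
|13.1 − 106.9| = 93.8 mL/min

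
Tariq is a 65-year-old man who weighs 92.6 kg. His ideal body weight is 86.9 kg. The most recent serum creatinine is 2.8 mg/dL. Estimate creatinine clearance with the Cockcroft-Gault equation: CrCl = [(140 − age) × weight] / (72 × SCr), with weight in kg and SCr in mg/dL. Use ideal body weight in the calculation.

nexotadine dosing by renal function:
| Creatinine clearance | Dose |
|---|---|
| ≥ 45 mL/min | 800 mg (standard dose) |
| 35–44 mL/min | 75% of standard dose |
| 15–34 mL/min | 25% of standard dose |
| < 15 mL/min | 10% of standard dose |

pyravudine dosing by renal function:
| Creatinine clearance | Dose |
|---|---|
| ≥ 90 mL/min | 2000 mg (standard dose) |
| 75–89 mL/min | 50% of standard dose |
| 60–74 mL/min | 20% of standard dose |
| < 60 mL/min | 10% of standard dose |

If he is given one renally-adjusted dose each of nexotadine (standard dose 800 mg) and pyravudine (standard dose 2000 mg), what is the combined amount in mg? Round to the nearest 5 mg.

400 mg

CrCl = (140 − 65) × 86.9 / (72 × 2.8) = 6517.5 / 201.60 ≈ 32.3 mL/min
CrCl ≈ 32 mL/min.
nexotadine: 15–34 mL/min → 25% of 800 mg = 200 mg.
pyravudine: < 60 mL/min → 10% of 2000 mg = 200 mg.
Total = 200 + 200 = 400 mg.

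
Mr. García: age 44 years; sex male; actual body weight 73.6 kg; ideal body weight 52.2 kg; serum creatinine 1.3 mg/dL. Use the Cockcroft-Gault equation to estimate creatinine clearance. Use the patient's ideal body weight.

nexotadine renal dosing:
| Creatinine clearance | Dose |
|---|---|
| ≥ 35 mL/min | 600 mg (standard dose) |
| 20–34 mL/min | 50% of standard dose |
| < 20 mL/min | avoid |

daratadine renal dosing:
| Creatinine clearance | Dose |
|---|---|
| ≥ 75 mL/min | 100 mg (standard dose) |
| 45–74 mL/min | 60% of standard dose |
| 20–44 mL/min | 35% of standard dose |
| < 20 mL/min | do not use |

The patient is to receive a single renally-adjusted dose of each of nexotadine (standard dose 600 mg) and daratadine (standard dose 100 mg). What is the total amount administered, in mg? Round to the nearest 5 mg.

CrCl = (140 − 44) × 52.2 / (72 × 1.3) = 5011.2 / 93.60 ≈ 53.5 mL/min
CrCl ≈ 54 mL/min.
nexotadine: ≥ 35 mL/min → 100% of 600 mg = 600 mg.
daratadine: 45–74 mL/min → 60% of 100 mg = 60 mg.
Total = 600 + 60 = 660 mg.

660 mg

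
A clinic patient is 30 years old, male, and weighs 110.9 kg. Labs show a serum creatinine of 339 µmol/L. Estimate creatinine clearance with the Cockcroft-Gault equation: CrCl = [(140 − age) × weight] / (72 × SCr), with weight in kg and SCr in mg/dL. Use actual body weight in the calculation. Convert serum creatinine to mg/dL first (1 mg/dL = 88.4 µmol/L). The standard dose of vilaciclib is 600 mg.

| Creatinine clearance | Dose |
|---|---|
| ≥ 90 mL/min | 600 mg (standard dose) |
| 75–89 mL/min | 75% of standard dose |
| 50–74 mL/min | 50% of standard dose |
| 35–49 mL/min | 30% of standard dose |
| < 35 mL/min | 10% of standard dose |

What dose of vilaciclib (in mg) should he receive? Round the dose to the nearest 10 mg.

SCr = 339 / 88.4 = 3.835 mg/dL
CrCl = (140 − 30) × 110.9 / (72 × 3.835) = 12199.0 / 276.12 ≈ 44.2 mL/min
CrCl ≈ 44 mL/min → bracket 35–49 mL/min.
30% of 600 mg = 180 mg

180 mg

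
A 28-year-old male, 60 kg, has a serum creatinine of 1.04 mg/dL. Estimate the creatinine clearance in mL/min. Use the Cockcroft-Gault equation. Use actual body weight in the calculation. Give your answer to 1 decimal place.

89.7 mL/min

CrCl = (140 − 28) × 60 / (72 × 1.04) = 6720.0 / 74.88 ≈ 89.7 mL/min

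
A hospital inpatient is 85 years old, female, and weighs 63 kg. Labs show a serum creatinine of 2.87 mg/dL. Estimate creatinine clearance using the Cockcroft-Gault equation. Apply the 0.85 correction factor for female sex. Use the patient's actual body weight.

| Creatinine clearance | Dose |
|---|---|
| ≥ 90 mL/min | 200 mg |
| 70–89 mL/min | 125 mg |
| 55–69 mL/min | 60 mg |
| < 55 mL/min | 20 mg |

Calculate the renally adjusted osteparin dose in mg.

CrCl = (140 − 85) × 63 / (72 × 2.87) × 0.85 = 3465.0 / 206.64 × 0.85 ≈ 14.3 mL/min
CrCl ≈ 14 mL/min → bracket < 55 mL/min.
Dose for this bracket: 20 mg.

20 mg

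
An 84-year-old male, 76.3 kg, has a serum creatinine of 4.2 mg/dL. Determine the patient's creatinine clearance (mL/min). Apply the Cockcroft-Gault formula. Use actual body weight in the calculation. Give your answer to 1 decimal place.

CrCl = (140 − 84) × 76.3 / (72 × 4.2) = 4272.8 / 302.40 ≈ 14.1 mL/min

14.1 mL/min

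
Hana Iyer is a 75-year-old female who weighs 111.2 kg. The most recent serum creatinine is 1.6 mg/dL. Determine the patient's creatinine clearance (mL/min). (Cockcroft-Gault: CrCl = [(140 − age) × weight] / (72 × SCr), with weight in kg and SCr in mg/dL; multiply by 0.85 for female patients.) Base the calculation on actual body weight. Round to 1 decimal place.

53.3 mL/min

CrCl = (140 − 75) × 111.2 / (72 × 1.6) × 0.85 = 7228.0 / 115.20 × 0.85 ≈ 53.3 mL/min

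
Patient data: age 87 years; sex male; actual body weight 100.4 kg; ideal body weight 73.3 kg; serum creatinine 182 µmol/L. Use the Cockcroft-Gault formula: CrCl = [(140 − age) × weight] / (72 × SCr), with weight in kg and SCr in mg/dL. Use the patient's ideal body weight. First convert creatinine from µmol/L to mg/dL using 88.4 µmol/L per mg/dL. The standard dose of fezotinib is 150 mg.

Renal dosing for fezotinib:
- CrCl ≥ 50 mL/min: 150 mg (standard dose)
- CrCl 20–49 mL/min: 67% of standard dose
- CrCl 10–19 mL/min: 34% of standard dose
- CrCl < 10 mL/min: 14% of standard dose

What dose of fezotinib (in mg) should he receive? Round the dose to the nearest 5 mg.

SCr = 182 / 88.4 = 2.059 mg/dL
CrCl = (140 − 87) × 73.3 / (72 × 2.059) = 3884.9 / 148.25 ≈ 26.2 mL/min
CrCl ≈ 26 mL/min → bracket 20–49 mL/min.
67% of 150 mg = 100.5 mg → 100 mg

100 mg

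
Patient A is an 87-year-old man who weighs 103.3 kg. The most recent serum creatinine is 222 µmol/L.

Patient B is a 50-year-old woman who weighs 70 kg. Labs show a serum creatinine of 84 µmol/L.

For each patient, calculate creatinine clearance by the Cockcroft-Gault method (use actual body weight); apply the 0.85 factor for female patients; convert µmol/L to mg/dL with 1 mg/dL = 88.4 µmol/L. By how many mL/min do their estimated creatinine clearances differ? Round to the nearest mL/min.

Patient A: SCr = 222 / 88.4 = 2.511 mg/dL
Patient A: CrCl = (140 − 87) × 103.3 / (72 × 2.511) = 5474.9 / 180.79 ≈ 30.3 mL/min
Patient B: SCr = 84 / 88.4 = 0.95 mg/dL
Patient B: CrCl = (140 − 50) × 70 / (72 × 0.95) × 0.85 = 6300.0 / 68.40 × 0.85 ≈ 78.3 mL/min
|30.3 − 78.3| = 48.0 mL/min

48 mL/min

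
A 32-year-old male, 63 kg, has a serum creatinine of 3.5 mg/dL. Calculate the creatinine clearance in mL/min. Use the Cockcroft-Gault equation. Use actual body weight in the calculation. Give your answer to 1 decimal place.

27.0 mL/min

CrCl = (140 − 32) × 63 / (72 × 3.5) = 6804.0 / 252.00 ≈ 27.0 mL/min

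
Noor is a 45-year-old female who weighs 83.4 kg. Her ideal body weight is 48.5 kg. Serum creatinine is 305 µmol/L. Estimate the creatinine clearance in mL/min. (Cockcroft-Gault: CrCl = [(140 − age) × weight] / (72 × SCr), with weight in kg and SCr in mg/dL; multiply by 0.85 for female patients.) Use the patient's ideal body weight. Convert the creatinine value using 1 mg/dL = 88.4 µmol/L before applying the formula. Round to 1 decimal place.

SCr = 305 / 88.4 = 3.45 mg/dL
CrCl = (140 − 45) × 48.5 / (72 × 3.45) × 0.85 = 4607.5 / 248.40 × 0.85 ≈ 15.8 mL/min

15.8 mL/min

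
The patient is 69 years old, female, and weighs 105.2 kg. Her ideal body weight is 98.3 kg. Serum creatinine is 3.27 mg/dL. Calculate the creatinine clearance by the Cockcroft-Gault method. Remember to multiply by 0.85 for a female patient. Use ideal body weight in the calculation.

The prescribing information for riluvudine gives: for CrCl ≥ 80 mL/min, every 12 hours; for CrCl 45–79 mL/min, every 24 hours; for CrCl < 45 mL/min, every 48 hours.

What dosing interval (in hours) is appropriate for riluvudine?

every 48 hours

CrCl = (140 − 69) × 98.3 / (72 × 3.27) × 0.85 = 6979.3 / 235.44 × 0.85 ≈ 25.2 mL/min
CrCl ≈ 25 mL/min → bracket < 45 mL/min → every 48 hours.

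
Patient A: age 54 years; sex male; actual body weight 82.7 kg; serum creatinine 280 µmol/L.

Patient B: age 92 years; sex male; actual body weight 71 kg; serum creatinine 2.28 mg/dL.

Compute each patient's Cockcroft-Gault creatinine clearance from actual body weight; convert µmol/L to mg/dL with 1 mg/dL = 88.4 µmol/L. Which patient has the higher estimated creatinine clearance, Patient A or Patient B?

Patient A

Patient A: SCr = 280 / 88.4 = 3.167 mg/dL
Patient A: CrCl = (140 − 54) × 82.7 / (72 × 3.167) = 7112.2 / 228.02 ≈ 31.2 mL/min
Patient B: CrCl = (140 − 92) × 71 / (72 × 2.28) = 3408.0 / 164.16 ≈ 20.8 mL/min
31.2 vs 20.8 mL/min → Patient A is higher.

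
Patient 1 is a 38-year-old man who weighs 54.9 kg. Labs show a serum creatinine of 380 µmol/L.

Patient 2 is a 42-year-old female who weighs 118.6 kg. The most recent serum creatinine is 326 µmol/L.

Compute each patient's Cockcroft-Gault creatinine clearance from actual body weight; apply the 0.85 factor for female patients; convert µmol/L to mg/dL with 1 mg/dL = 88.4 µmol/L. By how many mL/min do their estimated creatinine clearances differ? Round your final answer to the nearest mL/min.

Patient 1: SCr = 380 / 88.4 = 4.299 mg/dL
Patient 1: CrCl = (140 − 38) × 54.9 / (72 × 4.299) = 5599.8 / 309.53 ≈ 18.1 mL/min
Patient 2: SCr = 326 / 88.4 = 3.688 mg/dL
Patient 2: CrCl = (140 − 42) × 118.6 / (72 × 3.688) × 0.85 = 11622.8 / 265.54 × 0.85 ≈ 37.2 mL/min
|18.1 − 37.2| = 19.1 mL/min

19 mL/min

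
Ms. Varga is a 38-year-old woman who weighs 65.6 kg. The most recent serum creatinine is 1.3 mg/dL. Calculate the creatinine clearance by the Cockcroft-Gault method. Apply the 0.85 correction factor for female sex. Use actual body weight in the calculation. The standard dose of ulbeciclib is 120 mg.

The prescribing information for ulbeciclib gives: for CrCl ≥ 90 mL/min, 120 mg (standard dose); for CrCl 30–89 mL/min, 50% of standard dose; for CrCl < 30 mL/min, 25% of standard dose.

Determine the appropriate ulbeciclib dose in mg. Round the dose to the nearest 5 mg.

60 mg

CrCl = (140 − 38) × 65.6 / (72 × 1.3) × 0.85 = 6691.2 / 93.60 × 0.85 ≈ 60.8 mL/min
CrCl ≈ 61 mL/min → bracket 30–89 mL/min.
50% of 120 mg = 60 mg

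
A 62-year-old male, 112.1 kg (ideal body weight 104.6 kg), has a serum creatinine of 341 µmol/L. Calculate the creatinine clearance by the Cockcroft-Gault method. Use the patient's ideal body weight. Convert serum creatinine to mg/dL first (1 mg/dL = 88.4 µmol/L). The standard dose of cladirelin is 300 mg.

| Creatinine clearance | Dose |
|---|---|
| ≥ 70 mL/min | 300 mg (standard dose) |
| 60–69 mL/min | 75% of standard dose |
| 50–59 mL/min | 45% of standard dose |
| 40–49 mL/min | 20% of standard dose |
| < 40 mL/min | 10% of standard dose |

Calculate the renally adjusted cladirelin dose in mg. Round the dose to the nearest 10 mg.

SCr = 341 / 88.4 = 3.857 mg/dL
CrCl = (140 − 62) × 104.6 / (72 × 3.857) = 8158.8 / 277.70 ≈ 29.4 mL/min
CrCl ≈ 29 mL/min → bracket < 40 mL/min.
10% of 300 mg = 30 mg

30 mg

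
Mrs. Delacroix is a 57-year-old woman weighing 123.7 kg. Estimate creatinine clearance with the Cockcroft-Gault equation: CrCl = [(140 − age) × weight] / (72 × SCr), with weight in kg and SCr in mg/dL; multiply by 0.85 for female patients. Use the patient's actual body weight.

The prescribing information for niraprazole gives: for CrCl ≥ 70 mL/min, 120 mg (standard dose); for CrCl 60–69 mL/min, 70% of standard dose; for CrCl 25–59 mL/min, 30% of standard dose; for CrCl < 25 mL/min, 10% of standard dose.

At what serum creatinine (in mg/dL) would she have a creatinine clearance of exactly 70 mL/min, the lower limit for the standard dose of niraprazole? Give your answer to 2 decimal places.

Standard dose requires CrCl ≥ 70 mL/min.
Set (140 − 57) × 123.7 × 0.85 / (72 × SCr) = 70
SCr = (140 − 57) × 123.7 × 0.85 / (72 × 70) = 1.732 mg/dL

1.73 mg/dL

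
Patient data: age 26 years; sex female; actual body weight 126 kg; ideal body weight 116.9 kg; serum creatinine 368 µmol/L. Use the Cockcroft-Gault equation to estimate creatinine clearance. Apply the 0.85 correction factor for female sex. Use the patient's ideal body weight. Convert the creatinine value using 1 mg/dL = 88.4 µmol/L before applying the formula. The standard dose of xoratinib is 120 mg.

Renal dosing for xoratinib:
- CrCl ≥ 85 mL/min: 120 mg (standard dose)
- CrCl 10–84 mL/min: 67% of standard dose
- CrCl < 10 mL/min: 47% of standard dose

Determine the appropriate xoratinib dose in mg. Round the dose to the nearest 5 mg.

80 mg

SCr = 368 / 88.4 = 4.163 mg/dL
CrCl = (140 − 26) × 116.9 / (72 × 4.163) × 0.85 = 13326.6 / 299.74 × 0.85 ≈ 37.8 mL/min
CrCl ≈ 38 mL/min → bracket 10–84 mL/min.
67% of 120 mg = 80.4 mg → 80 mg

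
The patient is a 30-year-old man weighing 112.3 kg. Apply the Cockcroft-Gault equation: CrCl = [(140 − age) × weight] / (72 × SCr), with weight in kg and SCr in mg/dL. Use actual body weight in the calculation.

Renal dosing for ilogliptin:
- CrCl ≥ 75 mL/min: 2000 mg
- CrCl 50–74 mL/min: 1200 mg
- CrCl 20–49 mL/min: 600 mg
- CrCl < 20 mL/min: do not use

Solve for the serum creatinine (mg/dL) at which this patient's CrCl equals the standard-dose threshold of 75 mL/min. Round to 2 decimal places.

2.29 mg/dL

Standard dose requires CrCl ≥ 75 mL/min.
Set (140 − 30) × 112.3 / (72 × SCr) = 75
SCr = (140 − 30) × 112.3 / (72 × 75) = 2.288 mg/dL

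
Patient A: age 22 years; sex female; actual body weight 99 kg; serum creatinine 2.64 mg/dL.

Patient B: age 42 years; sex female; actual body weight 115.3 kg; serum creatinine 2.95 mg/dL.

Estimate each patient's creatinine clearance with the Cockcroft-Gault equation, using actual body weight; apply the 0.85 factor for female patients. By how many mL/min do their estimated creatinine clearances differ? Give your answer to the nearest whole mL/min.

Patient A: CrCl = (140 − 22) × 99 / (72 × 2.64) × 0.85 = 11682.0 / 190.08 × 0.85 ≈ 52.2 mL/min
Patient B: CrCl = (140 − 42) × 115.3 / (72 × 2.95) × 0.85 = 11299.4 / 212.40 × 0.85 ≈ 45.2 mL/min
|52.2 − 45.2| = 7.0 mL/min

7 mL/min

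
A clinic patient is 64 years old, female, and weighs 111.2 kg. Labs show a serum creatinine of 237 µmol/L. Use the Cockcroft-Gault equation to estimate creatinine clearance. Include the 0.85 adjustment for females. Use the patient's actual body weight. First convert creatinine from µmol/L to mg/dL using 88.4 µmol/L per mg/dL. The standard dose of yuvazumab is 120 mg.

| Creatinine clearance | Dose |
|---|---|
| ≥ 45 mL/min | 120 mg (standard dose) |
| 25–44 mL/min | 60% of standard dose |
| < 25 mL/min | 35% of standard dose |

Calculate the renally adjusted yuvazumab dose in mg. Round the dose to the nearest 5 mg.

70 mg

SCr = 237 / 88.4 = 2.681 mg/dL
CrCl = (140 − 64) × 111.2 / (72 × 2.681) × 0.85 = 8451.2 / 193.03 × 0.85 ≈ 37.2 mL/min
CrCl ≈ 37 mL/min → bracket 25–44 mL/min.
60% of 120 mg = 72 mg → 70 mg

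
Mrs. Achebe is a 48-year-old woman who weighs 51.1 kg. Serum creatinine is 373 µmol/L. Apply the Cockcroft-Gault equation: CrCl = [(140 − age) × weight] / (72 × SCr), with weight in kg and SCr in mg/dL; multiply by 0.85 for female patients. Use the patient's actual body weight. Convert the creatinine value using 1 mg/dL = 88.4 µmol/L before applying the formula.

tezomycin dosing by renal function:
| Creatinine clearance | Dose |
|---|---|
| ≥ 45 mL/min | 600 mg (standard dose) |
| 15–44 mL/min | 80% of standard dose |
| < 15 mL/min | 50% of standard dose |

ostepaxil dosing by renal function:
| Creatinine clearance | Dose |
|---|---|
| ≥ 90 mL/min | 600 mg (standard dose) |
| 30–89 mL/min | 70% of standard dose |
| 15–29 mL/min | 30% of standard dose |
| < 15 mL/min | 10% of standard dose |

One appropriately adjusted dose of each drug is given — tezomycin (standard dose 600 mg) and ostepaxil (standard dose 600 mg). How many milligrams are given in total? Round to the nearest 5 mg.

360 mg

SCr = 373 / 88.4 = 4.219 mg/dL
CrCl = (140 − 48) × 51.1 / (72 × 4.219) × 0.85 = 4701.2 / 303.77 × 0.85 ≈ 13.2 mL/min
CrCl ≈ 13 mL/min.
tezomycin: < 15 mL/min → 50% of 600 mg = 300 mg.
ostepaxil: < 15 mL/min → 10% of 600 mg = 60 mg.
Total = 300 + 60 = 360 mg.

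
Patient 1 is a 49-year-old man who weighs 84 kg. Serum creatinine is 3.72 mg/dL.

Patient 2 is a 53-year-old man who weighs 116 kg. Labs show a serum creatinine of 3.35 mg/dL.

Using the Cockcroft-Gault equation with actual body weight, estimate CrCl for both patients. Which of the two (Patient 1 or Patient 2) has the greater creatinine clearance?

Patient 1: CrCl = (140 − 49) × 84 / (72 × 3.72) = 7644.0 / 267.84 ≈ 28.5 mL/min
Patient 2: CrCl = (140 − 53) × 116 / (72 × 3.35) = 10092.0 / 241.20 ≈ 41.8 mL/min
28.5 vs 41.8 mL/min → Patient 2 is higher.

Patient 2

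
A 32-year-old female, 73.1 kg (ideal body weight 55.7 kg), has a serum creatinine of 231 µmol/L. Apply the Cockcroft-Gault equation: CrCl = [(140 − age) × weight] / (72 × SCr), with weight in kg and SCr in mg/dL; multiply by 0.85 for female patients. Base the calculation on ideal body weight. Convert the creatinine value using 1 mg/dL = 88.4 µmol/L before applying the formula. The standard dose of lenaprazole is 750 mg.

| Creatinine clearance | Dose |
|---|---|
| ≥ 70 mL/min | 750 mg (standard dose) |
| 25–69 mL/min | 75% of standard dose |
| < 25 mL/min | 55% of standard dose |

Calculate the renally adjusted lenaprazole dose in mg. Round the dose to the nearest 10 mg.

560 mg

SCr = 231 / 88.4 = 2.613 mg/dL
CrCl = (140 − 32) × 55.7 / (72 × 2.613) × 0.85 = 6015.6 / 188.14 × 0.85 ≈ 27.2 mL/min
CrCl ≈ 27 mL/min → bracket 25–69 mL/min.
75% of 750 mg = 562.5 mg → 560 mg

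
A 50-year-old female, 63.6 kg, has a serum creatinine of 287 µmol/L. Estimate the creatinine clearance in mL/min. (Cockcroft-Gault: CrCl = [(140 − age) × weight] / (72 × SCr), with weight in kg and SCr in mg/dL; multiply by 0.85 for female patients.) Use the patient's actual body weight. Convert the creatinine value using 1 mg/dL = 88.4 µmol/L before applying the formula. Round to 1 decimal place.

SCr = 287 / 88.4 = 3.247 mg/dL
CrCl = (140 − 50) × 63.6 / (72 × 3.247) × 0.85 = 5724.0 / 233.78 × 0.85 ≈ 20.8 mL/min

20.8 mL/min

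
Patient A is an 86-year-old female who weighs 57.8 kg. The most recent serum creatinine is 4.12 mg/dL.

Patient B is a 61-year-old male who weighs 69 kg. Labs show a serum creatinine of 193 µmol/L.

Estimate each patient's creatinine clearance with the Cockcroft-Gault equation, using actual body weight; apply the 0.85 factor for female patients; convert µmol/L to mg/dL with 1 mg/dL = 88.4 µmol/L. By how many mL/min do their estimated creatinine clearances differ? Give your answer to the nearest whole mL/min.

Patient A: CrCl = (140 − 86) × 57.8 / (72 × 4.12) × 0.85 = 3121.2 / 296.64 × 0.85 ≈ 8.9 mL/min
Patient B: SCr = 193 / 88.4 = 2.183 mg/dL
Patient B: CrCl = (140 − 61) × 69 / (72 × 2.183) = 5451.0 / 157.18 ≈ 34.7 mL/min
|8.9 − 34.7| = 25.8 mL/min

26 mL/min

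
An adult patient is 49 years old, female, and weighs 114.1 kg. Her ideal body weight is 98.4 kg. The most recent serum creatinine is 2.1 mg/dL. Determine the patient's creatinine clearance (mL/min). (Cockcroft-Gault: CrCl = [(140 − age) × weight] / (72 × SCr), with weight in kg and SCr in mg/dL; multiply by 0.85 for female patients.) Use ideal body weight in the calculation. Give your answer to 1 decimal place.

50.3 mL/min

CrCl = (140 − 49) × 98.4 / (72 × 2.1) × 0.85 = 8954.4 / 151.20 × 0.85 ≈ 50.3 mL/min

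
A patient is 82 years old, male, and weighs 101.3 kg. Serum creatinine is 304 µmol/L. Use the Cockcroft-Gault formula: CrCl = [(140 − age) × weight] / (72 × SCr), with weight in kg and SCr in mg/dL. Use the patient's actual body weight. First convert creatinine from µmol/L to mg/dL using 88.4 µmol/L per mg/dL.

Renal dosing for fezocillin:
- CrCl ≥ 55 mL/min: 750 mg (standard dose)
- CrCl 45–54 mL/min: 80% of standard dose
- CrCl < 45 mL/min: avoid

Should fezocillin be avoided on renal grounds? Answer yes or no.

yes

SCr = 304 / 88.4 = 3.439 mg/dL
CrCl = (140 − 82) × 101.3 / (72 × 3.439) = 5875.4 / 247.61 ≈ 23.7 mL/min
CrCl ≈ 24 mL/min, which is < 45 mL/min.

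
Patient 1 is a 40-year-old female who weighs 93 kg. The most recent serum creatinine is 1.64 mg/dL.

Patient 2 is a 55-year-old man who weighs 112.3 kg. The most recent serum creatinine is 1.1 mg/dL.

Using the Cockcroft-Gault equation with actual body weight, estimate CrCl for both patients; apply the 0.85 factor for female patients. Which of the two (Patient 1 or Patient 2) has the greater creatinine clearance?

Patient 1: CrCl = (140 − 40) × 93 / (72 × 1.64) × 0.85 = 9300.0 / 118.08 × 0.85 ≈ 66.9 mL/min
Patient 2: CrCl = (140 − 55) × 112.3 / (72 × 1.1) = 9545.5 / 79.20 ≈ 120.5 mL/min
66.9 vs 120.5 mL/min → Patient 2 is higher.

Patient 2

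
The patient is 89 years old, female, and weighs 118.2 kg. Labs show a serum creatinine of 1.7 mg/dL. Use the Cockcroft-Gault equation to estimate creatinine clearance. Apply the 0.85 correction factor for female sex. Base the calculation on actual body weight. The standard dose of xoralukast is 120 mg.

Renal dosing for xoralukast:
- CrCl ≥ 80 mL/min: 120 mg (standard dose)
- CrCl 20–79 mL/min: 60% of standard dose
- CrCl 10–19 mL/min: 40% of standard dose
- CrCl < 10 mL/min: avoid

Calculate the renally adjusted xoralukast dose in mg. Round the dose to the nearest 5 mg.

CrCl = (140 − 89) × 118.2 / (72 × 1.7) × 0.85 = 6028.2 / 122.40 × 0.85 ≈ 41.9 mL/min
CrCl ≈ 42 mL/min → bracket 20–79 mL/min.
60% of 120 mg = 72 mg → 70 mg

70 mg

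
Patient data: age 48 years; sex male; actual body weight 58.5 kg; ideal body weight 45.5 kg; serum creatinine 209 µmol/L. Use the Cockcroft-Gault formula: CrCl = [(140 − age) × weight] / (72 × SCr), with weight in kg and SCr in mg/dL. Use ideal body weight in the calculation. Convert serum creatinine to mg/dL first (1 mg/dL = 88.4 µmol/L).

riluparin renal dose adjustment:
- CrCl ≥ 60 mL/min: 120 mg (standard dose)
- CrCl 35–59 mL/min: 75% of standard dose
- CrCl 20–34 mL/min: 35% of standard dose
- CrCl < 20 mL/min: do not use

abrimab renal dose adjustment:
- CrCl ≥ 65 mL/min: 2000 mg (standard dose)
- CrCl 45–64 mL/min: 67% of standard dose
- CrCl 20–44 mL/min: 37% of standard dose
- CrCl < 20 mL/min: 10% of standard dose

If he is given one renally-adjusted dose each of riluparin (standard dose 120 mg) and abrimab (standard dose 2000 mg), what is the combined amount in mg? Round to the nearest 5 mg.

SCr = 209 / 88.4 = 2.364 mg/dL
CrCl = (140 − 48) × 45.5 / (72 × 2.364) = 4186.0 / 170.21 ≈ 24.6 mL/min
CrCl ≈ 25 mL/min.
riluparin: 20–34 mL/min → 35% of 120 mg = 42 mg.
abrimab: 20–44 mL/min → 37% of 2000 mg = 740 mg.
Total = 42 + 740 = 782 mg.

780 mg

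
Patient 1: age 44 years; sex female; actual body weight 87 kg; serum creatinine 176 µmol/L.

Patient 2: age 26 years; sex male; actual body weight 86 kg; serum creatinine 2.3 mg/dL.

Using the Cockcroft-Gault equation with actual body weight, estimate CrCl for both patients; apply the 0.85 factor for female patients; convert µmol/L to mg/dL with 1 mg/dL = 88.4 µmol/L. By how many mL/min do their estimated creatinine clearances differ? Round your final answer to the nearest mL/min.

Patient 1: SCr = 176 / 88.4 = 1.991 mg/dL
Patient 1: CrCl = (140 − 44) × 87 / (72 × 1.991) × 0.85 = 8352.0 / 143.35 × 0.85 ≈ 49.5 mL/min
Patient 2: CrCl = (140 − 26) × 86 / (72 × 2.3) = 9804.0 / 165.60 ≈ 59.2 mL/min
|49.5 − 59.2| = 9.7 mL/min

10 mL/min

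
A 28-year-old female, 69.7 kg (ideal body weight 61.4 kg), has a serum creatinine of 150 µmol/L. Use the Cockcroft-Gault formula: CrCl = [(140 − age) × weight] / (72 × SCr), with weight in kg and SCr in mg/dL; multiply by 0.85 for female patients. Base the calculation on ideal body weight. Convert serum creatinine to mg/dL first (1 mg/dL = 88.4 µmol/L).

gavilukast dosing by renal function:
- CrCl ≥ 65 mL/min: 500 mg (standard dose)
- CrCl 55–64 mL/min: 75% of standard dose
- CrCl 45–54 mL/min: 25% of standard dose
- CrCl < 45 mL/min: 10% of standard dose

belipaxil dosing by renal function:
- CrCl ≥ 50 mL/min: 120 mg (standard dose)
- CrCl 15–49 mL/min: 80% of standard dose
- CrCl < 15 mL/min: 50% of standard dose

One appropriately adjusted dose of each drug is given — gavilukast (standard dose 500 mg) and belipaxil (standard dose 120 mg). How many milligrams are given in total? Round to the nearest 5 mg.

220 mg

SCr = 150 / 88.4 = 1.697 mg/dL
CrCl = (140 − 28) × 61.4 / (72 × 1.697) × 0.85 = 6876.8 / 122.18 × 0.85 ≈ 47.8 mL/min
CrCl ≈ 48 mL/min.
gavilukast: 45–54 mL/min → 25% of 500 mg = 125 mg.
belipaxil: 15–49 mL/min → 80% of 120 mg = 96 mg.
Total = 125 + 96 = 221 mg.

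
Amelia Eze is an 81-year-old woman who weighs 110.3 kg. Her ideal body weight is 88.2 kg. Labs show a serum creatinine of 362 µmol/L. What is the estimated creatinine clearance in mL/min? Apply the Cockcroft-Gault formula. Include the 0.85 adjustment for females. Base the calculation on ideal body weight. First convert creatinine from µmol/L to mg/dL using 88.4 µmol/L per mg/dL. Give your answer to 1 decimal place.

SCr = 362 / 88.4 = 4.095 mg/dL
CrCl = (140 − 81) × 88.2 / (72 × 4.095) × 0.85 = 5203.8 / 294.84 × 0.85 ≈ 15.0 mL/min

15.0 mL/min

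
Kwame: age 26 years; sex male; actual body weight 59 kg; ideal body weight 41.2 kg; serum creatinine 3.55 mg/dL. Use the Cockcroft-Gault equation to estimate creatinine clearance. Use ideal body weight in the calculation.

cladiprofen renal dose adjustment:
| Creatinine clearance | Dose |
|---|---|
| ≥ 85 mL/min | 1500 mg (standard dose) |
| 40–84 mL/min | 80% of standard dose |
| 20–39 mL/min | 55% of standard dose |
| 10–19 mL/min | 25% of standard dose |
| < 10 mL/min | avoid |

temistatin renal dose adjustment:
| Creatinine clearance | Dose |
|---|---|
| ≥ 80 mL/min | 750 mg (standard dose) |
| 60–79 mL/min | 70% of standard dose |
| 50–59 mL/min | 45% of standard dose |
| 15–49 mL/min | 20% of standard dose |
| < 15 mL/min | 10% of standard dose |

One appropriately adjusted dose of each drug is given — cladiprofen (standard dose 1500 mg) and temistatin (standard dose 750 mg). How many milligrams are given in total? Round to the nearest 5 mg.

525 mg

CrCl = (140 − 26) × 41.2 / (72 × 3.55) = 4696.8 / 255.60 ≈ 18.4 mL/min
CrCl ≈ 18 mL/min.
cladiprofen: 10–19 mL/min → 25% of 1500 mg = 375 mg.
temistatin: 15–49 mL/min → 20% of 750 mg = 150 mg.
Total = 375 + 150 = 525 mg.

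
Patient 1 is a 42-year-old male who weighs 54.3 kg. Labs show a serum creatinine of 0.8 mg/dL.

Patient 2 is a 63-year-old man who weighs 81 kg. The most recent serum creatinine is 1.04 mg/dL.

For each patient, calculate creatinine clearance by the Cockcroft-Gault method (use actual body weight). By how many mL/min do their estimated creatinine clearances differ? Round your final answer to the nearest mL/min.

9 mL/min

Patient 1: CrCl = (140 − 42) × 54.3 / (72 × 0.8) = 5321.4 / 57.60 ≈ 92.4 mL/min
Patient 2: CrCl = (140 − 63) × 81 / (72 × 1.04) = 6237.0 / 74.88 ≈ 83.3 mL/min
|92.4 − 83.3| = 9.1 mL/min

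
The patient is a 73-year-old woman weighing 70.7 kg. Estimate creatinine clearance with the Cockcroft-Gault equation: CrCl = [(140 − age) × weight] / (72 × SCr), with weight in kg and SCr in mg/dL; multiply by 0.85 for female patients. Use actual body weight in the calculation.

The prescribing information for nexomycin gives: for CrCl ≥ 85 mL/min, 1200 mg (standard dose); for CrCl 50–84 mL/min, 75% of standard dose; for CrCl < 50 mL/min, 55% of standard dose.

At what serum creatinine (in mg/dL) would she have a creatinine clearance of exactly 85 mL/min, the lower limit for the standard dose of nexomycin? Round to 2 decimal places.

0.66 mg/dL

Standard dose requires CrCl ≥ 85 mL/min.
Set (140 − 73) × 70.7 × 0.85 / (72 × SCr) = 85
SCr = (140 − 73) × 70.7 × 0.85 / (72 × 85) = 0.658 mg/dL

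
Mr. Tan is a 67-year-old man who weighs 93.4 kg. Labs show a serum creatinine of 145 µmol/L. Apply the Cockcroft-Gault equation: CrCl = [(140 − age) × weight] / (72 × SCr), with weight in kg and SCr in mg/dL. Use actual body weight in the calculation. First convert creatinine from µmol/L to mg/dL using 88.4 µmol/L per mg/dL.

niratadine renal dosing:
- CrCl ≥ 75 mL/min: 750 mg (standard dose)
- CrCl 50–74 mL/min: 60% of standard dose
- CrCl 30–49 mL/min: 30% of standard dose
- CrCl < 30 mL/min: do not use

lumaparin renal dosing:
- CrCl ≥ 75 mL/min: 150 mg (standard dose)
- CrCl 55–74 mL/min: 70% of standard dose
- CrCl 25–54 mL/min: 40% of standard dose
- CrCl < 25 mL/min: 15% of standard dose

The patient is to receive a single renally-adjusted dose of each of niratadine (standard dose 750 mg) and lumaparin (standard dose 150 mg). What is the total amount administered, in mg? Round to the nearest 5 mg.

SCr = 145 / 88.4 = 1.64 mg/dL
CrCl = (140 − 67) × 93.4 / (72 × 1.64) = 6818.2 / 118.08 ≈ 57.7 mL/min
CrCl ≈ 58 mL/min.
niratadine: 50–74 mL/min → 60% of 750 mg = 450 mg.
lumaparin: 55–74 mL/min → 70% of 150 mg = 105 mg.
Total = 450 + 105 = 555 mg.

555 mg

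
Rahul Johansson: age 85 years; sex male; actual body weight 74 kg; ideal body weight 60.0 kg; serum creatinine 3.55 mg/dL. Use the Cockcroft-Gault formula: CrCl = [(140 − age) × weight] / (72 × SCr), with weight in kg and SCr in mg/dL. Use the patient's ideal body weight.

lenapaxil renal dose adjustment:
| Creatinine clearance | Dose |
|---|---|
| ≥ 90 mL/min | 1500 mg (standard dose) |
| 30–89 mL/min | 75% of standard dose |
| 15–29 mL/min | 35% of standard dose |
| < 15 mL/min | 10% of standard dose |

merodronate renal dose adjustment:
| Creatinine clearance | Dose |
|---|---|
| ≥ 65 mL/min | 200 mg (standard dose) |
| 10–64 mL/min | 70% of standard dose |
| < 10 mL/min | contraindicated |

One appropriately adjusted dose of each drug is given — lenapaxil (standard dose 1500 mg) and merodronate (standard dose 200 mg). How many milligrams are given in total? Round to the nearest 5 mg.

CrCl = (140 − 85) × 60 / (72 × 3.55) = 3300.0 / 255.60 ≈ 12.9 mL/min
CrCl ≈ 13 mL/min.
lenapaxil: < 15 mL/min → 10% of 1500 mg = 150 mg.
merodronate: 10–64 mL/min → 70% of 200 mg = 140 mg.
Total = 150 + 140 = 290 mg.

290 mg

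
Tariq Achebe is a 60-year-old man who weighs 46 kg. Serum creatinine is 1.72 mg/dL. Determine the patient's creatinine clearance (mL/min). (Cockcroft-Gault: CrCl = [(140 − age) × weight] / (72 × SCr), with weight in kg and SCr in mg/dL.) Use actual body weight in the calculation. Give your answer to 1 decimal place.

29.7 mL/min

CrCl = (140 − 60) × 46 / (72 × 1.72) = 3680.0 / 123.84 ≈ 29.7 mL/min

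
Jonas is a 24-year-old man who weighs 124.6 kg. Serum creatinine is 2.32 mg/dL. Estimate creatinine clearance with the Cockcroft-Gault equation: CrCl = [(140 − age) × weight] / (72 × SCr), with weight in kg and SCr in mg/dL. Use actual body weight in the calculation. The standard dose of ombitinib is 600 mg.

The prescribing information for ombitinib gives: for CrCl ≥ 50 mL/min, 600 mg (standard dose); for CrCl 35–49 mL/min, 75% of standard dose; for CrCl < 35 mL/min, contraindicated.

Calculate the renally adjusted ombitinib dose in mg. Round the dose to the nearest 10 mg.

CrCl = (140 − 24) × 124.6 / (72 × 2.32) = 14453.6 / 167.04 ≈ 86.5 mL/min
CrCl ≈ 87 mL/min → bracket ≥ 50 mL/min.
100% of 600 mg = 600 mg

600 mg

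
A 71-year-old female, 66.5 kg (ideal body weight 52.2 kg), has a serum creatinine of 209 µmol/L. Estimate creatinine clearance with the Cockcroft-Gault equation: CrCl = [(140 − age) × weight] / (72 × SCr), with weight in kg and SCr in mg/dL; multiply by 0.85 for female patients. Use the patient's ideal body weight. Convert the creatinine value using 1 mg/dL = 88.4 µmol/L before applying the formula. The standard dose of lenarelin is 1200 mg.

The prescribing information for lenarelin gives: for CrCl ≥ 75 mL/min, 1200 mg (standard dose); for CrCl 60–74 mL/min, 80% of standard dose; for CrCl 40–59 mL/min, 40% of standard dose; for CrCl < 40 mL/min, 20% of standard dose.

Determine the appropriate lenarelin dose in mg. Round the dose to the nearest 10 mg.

SCr = 209 / 88.4 = 2.364 mg/dL
CrCl = (140 − 71) × 52.2 / (72 × 2.364) × 0.85 = 3601.8 / 170.21 × 0.85 ≈ 18.0 mL/min
CrCl ≈ 18 mL/min → bracket < 40 mL/min.
20% of 1200 mg = 240 mg

240 mg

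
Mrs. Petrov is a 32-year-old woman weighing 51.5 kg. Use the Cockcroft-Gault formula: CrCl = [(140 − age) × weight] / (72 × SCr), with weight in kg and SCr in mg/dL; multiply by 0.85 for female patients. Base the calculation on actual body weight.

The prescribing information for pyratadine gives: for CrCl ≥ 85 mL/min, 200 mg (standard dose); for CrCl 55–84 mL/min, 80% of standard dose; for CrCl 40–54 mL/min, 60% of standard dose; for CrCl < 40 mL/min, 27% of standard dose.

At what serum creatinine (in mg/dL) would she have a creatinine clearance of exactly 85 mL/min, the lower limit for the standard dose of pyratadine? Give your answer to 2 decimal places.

Standard dose requires CrCl ≥ 85 mL/min.
Set (140 − 32) × 51.5 × 0.85 / (72 × SCr) = 85
SCr = (140 − 32) × 51.5 × 0.85 / (72 × 85) = 0.772 mg/dL

0.77 mg/dL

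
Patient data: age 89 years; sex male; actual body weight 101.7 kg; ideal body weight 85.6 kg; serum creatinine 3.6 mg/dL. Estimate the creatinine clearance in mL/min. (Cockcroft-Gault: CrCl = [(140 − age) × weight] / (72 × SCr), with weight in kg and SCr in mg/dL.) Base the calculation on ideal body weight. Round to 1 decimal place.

CrCl = (140 − 89) × 85.6 / (72 × 3.6) = 4365.6 / 259.20 ≈ 16.8 mL/min

16.8 mL/min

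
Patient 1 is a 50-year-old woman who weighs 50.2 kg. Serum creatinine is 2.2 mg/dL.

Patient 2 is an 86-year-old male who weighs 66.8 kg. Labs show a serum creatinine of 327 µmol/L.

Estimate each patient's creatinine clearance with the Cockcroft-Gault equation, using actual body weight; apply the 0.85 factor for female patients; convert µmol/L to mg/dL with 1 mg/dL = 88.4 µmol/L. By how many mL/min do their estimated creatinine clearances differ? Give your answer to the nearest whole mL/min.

Patient 1: CrCl = (140 − 50) × 50.2 / (72 × 2.2) × 0.85 = 4518.0 / 158.40 × 0.85 ≈ 24.2 mL/min
Patient 2: SCr = 327 / 88.4 = 3.699 mg/dL
Patient 2: CrCl = (140 − 86) × 66.8 / (72 × 3.699) = 3607.2 / 266.33 ≈ 13.5 mL/min
|24.2 − 13.5| = 10.7 mL/min

11 mL/min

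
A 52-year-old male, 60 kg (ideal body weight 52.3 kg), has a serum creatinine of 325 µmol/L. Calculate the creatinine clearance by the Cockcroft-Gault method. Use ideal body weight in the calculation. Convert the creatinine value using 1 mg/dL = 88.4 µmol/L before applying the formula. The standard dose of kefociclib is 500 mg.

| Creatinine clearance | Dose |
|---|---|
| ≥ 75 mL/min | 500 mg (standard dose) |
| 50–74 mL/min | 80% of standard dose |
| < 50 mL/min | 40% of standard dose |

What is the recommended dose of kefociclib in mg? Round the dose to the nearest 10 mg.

SCr = 325 / 88.4 = 3.676 mg/dL
CrCl = (140 − 52) × 52.3 / (72 × 3.676) = 4602.4 / 264.67 ≈ 17.4 mL/min
CrCl ≈ 17 mL/min → bracket < 50 mL/min.
40% of 500 mg = 200 mg

200 mg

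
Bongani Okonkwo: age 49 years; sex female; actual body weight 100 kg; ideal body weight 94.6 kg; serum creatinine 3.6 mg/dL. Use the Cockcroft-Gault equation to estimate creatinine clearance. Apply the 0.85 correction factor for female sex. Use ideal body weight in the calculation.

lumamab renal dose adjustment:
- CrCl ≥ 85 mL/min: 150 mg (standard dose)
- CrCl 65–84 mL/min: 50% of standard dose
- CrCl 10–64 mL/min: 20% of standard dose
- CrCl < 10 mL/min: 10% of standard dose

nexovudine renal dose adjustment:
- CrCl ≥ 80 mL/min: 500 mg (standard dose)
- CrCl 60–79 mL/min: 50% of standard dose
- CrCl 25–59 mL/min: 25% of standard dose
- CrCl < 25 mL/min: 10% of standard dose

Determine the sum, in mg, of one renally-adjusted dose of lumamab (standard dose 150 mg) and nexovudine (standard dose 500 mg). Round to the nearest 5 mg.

CrCl = (140 − 49) × 94.6 / (72 × 3.6) × 0.85 = 8608.6 / 259.20 × 0.85 ≈ 28.2 mL/min
CrCl ≈ 28 mL/min.
lumamab: 10–64 mL/min → 20% of 150 mg = 30 mg.
nexovudine: 25–59 mL/min → 25% of 500 mg = 125 mg.
Total = 30 + 125 = 155 mg.

155 mg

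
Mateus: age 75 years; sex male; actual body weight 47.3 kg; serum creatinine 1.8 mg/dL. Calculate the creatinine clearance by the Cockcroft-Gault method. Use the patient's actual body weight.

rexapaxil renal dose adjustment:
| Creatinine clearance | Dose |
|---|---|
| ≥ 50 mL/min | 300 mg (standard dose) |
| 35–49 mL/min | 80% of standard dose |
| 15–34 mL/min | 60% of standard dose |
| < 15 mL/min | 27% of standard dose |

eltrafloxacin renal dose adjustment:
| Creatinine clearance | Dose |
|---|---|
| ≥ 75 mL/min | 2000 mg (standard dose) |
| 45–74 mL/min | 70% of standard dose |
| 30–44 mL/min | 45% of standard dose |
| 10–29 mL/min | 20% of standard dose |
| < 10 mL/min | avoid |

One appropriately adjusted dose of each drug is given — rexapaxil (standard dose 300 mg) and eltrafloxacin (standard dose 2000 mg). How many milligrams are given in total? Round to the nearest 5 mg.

580 mg

CrCl = (140 − 75) × 47.3 / (72 × 1.8) = 3074.5 / 129.60 ≈ 23.7 mL/min
CrCl ≈ 24 mL/min.
rexapaxil: 15–34 mL/min → 60% of 300 mg = 180 mg.
eltrafloxacin: 10–29 mL/min → 20% of 2000 mg = 400 mg.
Total = 180 + 400 = 580 mg.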